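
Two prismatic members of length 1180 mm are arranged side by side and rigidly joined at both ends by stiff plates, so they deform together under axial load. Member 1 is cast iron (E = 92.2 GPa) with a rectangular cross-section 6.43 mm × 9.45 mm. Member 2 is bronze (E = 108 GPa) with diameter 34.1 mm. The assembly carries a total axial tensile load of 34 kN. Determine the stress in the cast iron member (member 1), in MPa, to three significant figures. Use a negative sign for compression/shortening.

30.1 MPa

A_1 = 60.76 mm².
A_2 = 913.3 mm².
Equal strain + equilibrium ⇒ each member carries load in proportion to AE: A₁E₁ = 5602000 N, A₂E₂ = 98630000 N, ΣAE = 104200000 N.
σ₁ = P·E₁/ΣAE = 34000·92200/104200000 = 30.07 MPa.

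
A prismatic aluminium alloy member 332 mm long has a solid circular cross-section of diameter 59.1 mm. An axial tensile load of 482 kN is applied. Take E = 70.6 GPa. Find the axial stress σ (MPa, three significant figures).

176 MPa

A = 2743 mm².
σ = N/A = 482000/2743 = 175.7 MPa.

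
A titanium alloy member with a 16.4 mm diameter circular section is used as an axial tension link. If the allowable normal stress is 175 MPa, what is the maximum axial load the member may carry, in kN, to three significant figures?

37.0 kN

A = 211.2 mm².
P_max = σ_allow · A = 175 · 211.2 = 36970 N = 36.97 kN.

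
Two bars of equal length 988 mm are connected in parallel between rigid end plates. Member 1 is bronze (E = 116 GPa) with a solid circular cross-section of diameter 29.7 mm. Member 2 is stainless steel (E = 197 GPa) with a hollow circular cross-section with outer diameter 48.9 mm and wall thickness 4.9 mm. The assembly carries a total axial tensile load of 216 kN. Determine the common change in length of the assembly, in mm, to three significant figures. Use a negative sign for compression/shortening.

0.998 mm

A_1 = 692.8 mm².
A_2 = 677.3 mm².
Equal strain + equilibrium ⇒ each member carries load in proportion to AE: A₁E₁ = 80360000 N, A₂E₂ = 133400000 N, ΣAE = 213800000 N.
δ = PL/ΣAE = 216000·988/213800000 = 0.9982 mm.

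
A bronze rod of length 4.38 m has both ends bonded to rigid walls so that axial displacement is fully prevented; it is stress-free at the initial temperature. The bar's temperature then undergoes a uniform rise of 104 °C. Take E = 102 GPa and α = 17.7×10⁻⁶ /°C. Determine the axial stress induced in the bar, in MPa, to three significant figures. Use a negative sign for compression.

Free thermal expansion αLΔT = 17.7e-6 · 4380 · 104 = 8.063 mm.
The walls impose strain ε = −(8.063)/4380 = -1.8408e-03; σ = Eε = 102000 · -1.8408e-03 = -187.8 MPa.

-188 MPa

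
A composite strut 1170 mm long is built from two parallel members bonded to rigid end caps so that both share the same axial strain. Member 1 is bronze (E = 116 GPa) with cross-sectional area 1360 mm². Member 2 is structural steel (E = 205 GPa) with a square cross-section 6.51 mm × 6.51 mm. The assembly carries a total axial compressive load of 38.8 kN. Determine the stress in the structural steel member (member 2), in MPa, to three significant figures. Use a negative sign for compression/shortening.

-47.8 MPa

A_2 = 42.38 mm².
Equal strain + equilibrium ⇒ each member carries load in proportion to AE: A₁E₁ = 157800000 N, A₂E₂ = 8688000 N, ΣAE = 166400000 N.
σ₂ = P·E₂/ΣAE = -38800·205000/166400000 = -47.79 MPa.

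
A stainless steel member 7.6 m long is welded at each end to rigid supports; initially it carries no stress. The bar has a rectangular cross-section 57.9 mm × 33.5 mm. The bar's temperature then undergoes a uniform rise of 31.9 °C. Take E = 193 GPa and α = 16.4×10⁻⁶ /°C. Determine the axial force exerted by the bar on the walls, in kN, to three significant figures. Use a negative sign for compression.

Free thermal expansion αLΔT = 16.4e-6 · 7600 · 31.9 = 3.976 mm.
The walls impose strain ε = −(3.976)/7600 = -5.2316e-04; σ = Eε = 193000 · -5.2316e-04 = -101 MPa.
Wall reaction R = σ·A = -101·1940 = -195800 N = -195.8 kN.

-196 kN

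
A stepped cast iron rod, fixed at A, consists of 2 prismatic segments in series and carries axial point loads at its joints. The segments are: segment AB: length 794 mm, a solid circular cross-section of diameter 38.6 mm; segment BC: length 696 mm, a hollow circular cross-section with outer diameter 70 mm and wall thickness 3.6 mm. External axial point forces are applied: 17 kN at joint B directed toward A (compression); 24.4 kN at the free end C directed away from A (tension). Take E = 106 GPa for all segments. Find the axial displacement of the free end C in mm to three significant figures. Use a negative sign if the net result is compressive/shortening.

Internal axial forces (sectioning from the free end, tension +): N_BC = 24.4 kN, N_AB = 7.4 kN.
A_AB = 1170 mm².
A_BC = 751 mm².
δ_AB = 7400·794/(1170·106000) = 0.04737 mm
δ_BC = 24400·696/(751·106000) = 0.2133 mm
δ = Σδ_i = 0.2607 mm.

0.261 mm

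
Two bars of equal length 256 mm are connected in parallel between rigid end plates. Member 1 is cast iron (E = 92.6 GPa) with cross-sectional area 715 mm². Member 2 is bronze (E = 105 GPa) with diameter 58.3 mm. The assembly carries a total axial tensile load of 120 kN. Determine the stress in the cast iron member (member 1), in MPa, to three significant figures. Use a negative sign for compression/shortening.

A_2 = 2669 mm².
Equal strain + equilibrium ⇒ each member carries load in proportion to AE: A₁E₁ = 66210000 N, A₂E₂ = 280300000 N, ΣAE = 346500000 N.
σ₁ = P·E₁/ΣAE = 120000·92600/346500000 = 32.07 MPa.

32.1 MPa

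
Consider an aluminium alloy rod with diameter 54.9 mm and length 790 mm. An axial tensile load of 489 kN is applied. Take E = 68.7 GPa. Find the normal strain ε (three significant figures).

A = 2367 mm².
σ = N/A = 206.6 MPa; ε = σ/E = 206.6/68700 = 3.007e-03.

0.00301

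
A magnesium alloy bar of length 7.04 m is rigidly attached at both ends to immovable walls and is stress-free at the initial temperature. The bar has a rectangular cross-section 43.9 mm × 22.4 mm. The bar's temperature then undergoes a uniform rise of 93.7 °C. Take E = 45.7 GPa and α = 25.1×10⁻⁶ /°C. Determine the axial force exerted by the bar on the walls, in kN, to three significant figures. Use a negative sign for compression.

-106 kN

Free thermal expansion αLΔT = 25.1e-6 · 7040 · 93.7 = 16.56 mm.
The walls impose strain ε = −(16.56)/7040 = -2.3519e-03; σ = Eε = 45700 · -2.3519e-03 = -107.5 MPa.
Wall reaction R = σ·A = -107.5·983.4 = -105700 N = -105.7 kN.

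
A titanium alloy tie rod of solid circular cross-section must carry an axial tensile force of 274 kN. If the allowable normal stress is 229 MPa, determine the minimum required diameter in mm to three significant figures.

Required area A ≥ P/σ_allow = 274000/229 = 1197 mm².
For a solid circular section, d ≥ √(4A/π) = 39.03 mm.

39.0 mm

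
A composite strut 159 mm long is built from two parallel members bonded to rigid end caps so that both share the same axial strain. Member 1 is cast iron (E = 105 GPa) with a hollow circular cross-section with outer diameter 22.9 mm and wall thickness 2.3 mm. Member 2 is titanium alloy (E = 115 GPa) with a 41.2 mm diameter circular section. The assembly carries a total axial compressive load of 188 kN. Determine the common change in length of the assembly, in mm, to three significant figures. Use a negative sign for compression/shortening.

A_1 = 148.8 mm².
A_2 = 1333 mm².
Equal strain + equilibrium ⇒ each member carries load in proportion to AE: A₁E₁ = 15630000 N, A₂E₂ = 153300000 N, ΣAE = 168900000 N.
δ = PL/ΣAE = -188000·159/168900000 = -0.1769 mm.

-0.177 mm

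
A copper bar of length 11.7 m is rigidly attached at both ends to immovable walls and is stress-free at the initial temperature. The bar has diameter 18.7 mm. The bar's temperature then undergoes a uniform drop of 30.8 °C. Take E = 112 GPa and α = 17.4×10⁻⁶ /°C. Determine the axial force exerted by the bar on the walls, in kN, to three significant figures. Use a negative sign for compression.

Free thermal expansion αLΔT = 17.4e-6 · 11700 · -30.8 = -6.27 mm.
The walls impose strain ε = −(-6.27)/11700 = 5.3592e-04; σ = Eε = 112000 · 5.3592e-04 = 60.02 MPa.
Wall reaction R = σ·A = 60.02·274.6 = 16490 N = 16.49 kN.

16.5 kN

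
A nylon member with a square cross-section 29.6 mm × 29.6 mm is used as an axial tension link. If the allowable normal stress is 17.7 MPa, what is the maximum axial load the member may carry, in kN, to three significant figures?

A = 876.2 mm².
P_max = σ_allow · A = 17.7 · 876.2 = 15510 N = 15.51 kN.

15.5 kN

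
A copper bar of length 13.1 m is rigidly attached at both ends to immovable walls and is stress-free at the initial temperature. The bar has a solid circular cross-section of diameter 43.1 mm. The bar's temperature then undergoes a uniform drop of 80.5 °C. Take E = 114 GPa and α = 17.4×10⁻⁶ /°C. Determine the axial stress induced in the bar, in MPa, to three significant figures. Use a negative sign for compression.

Free thermal expansion αLΔT = 17.4e-6 · 13100 · -80.5 = -18.35 mm.
The walls impose strain ε = −(-18.35)/13100 = 1.4007e-03; σ = Eε = 114000 · 1.4007e-03 = 159.7 MPa.

160 MPa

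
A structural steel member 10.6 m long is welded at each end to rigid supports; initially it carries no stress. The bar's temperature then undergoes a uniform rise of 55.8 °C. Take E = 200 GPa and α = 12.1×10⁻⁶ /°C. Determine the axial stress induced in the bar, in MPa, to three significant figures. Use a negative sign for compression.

Free thermal expansion αLΔT = 12.1e-6 · 10600 · 55.8 = 7.157 mm.
The walls impose strain ε = −(7.157)/10600 = -6.7518e-04; σ = Eε = 200000 · -6.7518e-04 = -135 MPa.

-135 MPa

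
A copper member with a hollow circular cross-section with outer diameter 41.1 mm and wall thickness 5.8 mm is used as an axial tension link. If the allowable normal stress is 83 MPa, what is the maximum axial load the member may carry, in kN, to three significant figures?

53.4 kN

A = 643.2 mm².
P_max = σ_allow · A = 83 · 643.2 = 53390 N = 53.39 kN.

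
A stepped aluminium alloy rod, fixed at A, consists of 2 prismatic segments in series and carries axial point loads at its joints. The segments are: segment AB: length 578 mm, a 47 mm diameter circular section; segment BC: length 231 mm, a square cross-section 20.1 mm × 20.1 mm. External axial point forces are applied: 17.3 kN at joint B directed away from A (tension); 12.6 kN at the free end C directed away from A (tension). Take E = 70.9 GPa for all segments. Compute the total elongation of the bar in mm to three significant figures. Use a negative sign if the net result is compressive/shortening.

Internal axial forces (sectioning from the free end, tension +): N_BC = 12.6 kN, N_AB = 29.9 kN.
A_AB = 1735 mm².
A_BC = 404 mm².
δ_AB = 29900·578/(1735·70900) = 0.1405 mm
δ_BC = 12600·231/(404·70900) = 0.1016 mm
δ = Σδ_i = 0.2421 mm.

0.242 mm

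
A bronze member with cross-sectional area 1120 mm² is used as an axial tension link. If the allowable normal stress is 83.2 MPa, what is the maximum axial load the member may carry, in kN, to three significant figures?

93.2 kN

P_max = σ_allow · A = 83.2 · 1120 = 93180 N = 93.18 kN.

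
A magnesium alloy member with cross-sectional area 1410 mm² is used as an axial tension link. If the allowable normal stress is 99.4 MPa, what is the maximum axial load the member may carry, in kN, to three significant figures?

140 kN

P_max = σ_allow · A = 99.4 · 1410 = 140200 N = 140.2 kN.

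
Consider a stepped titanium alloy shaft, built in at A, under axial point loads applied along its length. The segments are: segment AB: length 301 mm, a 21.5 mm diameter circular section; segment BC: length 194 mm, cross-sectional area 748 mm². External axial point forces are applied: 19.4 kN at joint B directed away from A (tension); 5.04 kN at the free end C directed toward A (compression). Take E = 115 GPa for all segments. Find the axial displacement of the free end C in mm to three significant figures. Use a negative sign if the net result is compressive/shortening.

Internal axial forces (sectioning from the free end, tension +): N_BC = -5.04 kN, N_AB = 14.36 kN.
A_AB = 363.1 mm².
δ_AB = 14360·301/(363.1·115000) = 0.1035 mm
δ_BC = -5040·194/(748·115000) = -0.01137 mm
δ = Σδ_i = 0.09216 mm.

0.0922 mm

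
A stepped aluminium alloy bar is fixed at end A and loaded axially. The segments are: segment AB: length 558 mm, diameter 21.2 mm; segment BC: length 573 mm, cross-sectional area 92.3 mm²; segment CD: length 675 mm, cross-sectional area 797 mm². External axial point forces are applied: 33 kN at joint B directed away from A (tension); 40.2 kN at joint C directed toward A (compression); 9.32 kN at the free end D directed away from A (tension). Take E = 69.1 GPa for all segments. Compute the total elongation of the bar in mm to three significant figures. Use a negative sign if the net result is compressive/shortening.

Internal axial forces (sectioning from the free end, tension +): N_CD = 9.32 kN, N_BC = -30.88 kN, N_AB = 2.12 kN.
A_AB = 353 mm².
δ_AB = 2120·558/(353·69100) = 0.0485 mm
δ_BC = -30880·573/(92.3·69100) = -2.774 mm
δ_CD = 9320·675/(797·69100) = 0.1142 mm
δ = Σδ_i = -2.612 mm.

-2.61 mm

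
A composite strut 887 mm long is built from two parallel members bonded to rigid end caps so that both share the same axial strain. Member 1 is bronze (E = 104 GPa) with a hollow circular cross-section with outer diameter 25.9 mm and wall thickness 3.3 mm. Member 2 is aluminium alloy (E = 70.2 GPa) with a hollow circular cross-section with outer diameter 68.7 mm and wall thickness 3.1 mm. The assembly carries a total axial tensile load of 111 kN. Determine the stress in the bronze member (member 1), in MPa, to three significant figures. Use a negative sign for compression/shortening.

A_1 = 234.3 mm².
A_2 = 638.9 mm².
Equal strain + equilibrium ⇒ each member carries load in proportion to AE: A₁E₁ = 24370000 N, A₂E₂ = 44850000 N, ΣAE = 69220000 N.
σ₁ = P·E₁/ΣAE = 111000·104000/69220000 = 166.8 MPa.

167 MPa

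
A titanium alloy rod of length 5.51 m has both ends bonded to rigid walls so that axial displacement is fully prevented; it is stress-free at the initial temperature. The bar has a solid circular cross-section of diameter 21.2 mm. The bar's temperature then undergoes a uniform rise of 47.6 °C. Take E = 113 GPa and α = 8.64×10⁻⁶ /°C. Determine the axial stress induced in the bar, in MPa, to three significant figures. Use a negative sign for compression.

-46.5 MPa

Free thermal expansion αLΔT = 8.64e-6 · 5510 · 47.6 = 2.266 mm.
The walls impose strain ε = −(2.266)/5510 = -4.1126e-04; σ = Eε = 113000 · -4.1126e-04 = -46.47 MPa.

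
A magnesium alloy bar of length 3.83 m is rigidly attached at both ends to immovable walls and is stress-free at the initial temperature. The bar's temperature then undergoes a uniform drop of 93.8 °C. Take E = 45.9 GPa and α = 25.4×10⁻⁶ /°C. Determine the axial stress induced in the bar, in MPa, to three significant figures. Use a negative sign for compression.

109 MPa

Free thermal expansion αLΔT = 25.4e-6 · 3830 · -93.8 = -9.125 mm.
The walls impose strain ε = −(-9.125)/3830 = 2.3825e-03; σ = Eε = 45900 · 2.3825e-03 = 109.4 MPa.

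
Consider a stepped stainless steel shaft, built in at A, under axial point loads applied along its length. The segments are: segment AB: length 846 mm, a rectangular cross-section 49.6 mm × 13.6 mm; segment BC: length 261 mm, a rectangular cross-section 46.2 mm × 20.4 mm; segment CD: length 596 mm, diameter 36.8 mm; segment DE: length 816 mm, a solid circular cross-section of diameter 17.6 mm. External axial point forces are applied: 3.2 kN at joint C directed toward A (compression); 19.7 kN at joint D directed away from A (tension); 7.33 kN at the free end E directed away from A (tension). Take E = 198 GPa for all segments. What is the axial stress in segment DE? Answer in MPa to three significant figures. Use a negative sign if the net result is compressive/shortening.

30.1 MPa

Internal axial forces (sectioning from the free end, tension +): N_DE = 7.33 kN, N_CD = 27.03 kN, N_BC = 23.83 kN, N_AB = 23.83 kN.
A_DE = 243.3 mm².
σ_DE = N_DE/A_DE = 7330/243.3 = 30.13 MPa.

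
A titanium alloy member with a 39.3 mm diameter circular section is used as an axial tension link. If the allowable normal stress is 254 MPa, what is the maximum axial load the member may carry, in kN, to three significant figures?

A = 1213 mm².
P_max = σ_allow · A = 254 · 1213 = 308100 N = 308.1 kN.

308 kN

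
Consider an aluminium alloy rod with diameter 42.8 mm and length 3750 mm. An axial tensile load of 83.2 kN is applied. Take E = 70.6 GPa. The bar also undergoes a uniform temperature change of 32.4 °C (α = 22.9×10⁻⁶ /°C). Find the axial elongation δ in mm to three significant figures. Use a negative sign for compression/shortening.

A = 1439 mm².
δ_mech = NL/(AE) = 83200·3750/(1439·70600) = 3.072 mm.
δ_thermal = αLΔT = 22.9e-6·3750·32.4 = 2.782 mm.
δ = δ_mech + δ_thermal = 5.854 mm.

5.85 mm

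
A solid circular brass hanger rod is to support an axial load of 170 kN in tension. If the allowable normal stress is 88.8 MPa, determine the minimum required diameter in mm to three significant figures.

49.4 mm

Required area A ≥ P/σ_allow = 170000/88.8 = 1914 mm².
For a solid circular section, d ≥ √(4A/π) = 49.37 mm.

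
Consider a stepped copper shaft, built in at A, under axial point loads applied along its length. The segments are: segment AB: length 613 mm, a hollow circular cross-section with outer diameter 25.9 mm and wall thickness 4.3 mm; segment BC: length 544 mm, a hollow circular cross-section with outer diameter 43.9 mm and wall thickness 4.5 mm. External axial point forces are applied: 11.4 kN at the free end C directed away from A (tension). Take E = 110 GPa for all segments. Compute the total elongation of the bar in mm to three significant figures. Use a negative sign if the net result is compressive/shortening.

0.319 mm

Internal axial forces (sectioning from the free end, tension +): N_BC = 11.4 kN, N_AB = 11.4 kN.
A_AB = 291.8 mm².
A_BC = 557 mm².
δ_AB = 11400·613/(291.8·110000) = 0.2177 mm
δ_BC = 11400·544/(557·110000) = 0.1012 mm
δ = Σδ_i = 0.3189 mm.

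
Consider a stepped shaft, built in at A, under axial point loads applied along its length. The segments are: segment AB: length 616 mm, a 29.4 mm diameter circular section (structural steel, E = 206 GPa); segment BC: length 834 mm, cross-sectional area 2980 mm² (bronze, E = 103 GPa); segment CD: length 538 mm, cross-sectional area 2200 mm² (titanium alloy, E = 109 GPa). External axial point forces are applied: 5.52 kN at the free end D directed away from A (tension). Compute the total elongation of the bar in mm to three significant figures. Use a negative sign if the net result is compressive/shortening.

Internal axial forces (sectioning from the free end, tension +): N_CD = 5.52 kN, N_BC = 5.52 kN, N_AB = 5.52 kN.
A_AB = 678.9 mm².
δ_AB = 5520·616/(678.9·206000) = 0.02431 mm
δ_BC = 5520·834/(2980·103000) = 0.015 mm
δ_CD = 5520·538/(2200·109000) = 0.01238 mm
δ = Σδ_i = 0.0517 mm.

0.0517 mm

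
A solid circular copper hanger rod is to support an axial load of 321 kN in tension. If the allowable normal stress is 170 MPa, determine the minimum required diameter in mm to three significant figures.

49.0 mm

Required area A ≥ P/σ_allow = 321000/170 = 1888 mm².
For a solid circular section, d ≥ √(4A/π) = 49.03 mm.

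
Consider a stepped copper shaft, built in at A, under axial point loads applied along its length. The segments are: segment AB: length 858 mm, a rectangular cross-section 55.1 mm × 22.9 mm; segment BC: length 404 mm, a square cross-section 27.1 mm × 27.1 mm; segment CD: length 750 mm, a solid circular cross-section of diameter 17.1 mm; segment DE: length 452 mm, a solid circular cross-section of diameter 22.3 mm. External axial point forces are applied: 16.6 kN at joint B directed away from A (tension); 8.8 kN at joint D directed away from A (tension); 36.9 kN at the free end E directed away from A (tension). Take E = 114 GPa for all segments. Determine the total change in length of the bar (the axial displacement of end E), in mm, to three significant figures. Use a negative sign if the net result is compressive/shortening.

Internal axial forces (sectioning from the free end, tension +): N_DE = 36.9 kN, N_CD = 45.7 kN, N_BC = 45.7 kN, N_AB = 62.3 kN.
A_AB = 1262 mm².
A_BC = 734.4 mm².
A_CD = 229.7 mm².
A_DE = 390.6 mm².
δ_AB = 62300·858/(1262·114000) = 0.3716 mm
δ_BC = 45700·404/(734.4·114000) = 0.2205 mm
δ_CD = 45700·750/(229.7·114000) = 1.309 mm
δ_DE = 36900·452/(390.6·114000) = 0.3746 mm
δ = Σδ_i = 2.276 mm.

2.28 mm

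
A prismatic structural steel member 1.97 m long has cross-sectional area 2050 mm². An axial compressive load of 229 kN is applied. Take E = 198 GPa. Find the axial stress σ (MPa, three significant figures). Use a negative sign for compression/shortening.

σ = N/A = -229000/2050 = -111.7 MPa.

-112 MPa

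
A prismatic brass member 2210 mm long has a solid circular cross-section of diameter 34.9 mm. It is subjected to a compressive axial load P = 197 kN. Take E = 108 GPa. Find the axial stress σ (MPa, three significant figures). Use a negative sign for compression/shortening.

-206 MPa

A = 956.6 mm².
σ = N/A = -197000/956.6 = -205.9 MPa.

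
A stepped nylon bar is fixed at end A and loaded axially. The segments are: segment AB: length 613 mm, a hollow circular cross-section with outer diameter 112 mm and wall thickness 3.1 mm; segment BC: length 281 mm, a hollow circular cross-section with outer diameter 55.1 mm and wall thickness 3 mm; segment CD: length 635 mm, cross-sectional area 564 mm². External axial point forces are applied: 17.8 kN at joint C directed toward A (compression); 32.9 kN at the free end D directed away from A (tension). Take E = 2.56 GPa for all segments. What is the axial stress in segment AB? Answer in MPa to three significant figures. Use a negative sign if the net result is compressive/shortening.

14.2 MPa

Internal axial forces (sectioning from the free end, tension +): N_CD = 32.9 kN, N_BC = 15.1 kN, N_AB = 15.1 kN.
A_AB = 1061 mm².
σ_AB = N_AB/A_AB = 15100/1061 = 14.24 MPa.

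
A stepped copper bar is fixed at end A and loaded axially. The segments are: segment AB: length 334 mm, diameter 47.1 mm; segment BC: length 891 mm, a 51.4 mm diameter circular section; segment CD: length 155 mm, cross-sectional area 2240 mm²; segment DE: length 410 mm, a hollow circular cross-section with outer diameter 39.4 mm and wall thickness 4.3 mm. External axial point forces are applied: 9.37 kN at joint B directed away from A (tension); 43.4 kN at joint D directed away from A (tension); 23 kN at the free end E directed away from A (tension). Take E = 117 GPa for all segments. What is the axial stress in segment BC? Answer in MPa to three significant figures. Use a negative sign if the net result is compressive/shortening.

Internal axial forces (sectioning from the free end, tension +): N_DE = 23 kN, N_CD = 66.4 kN, N_BC = 66.4 kN, N_AB = 75.77 kN.
A_BC = 2075 mm².
σ_BC = N_BC/A_BC = 66400/2075 = 32 MPa.

32.0 MPa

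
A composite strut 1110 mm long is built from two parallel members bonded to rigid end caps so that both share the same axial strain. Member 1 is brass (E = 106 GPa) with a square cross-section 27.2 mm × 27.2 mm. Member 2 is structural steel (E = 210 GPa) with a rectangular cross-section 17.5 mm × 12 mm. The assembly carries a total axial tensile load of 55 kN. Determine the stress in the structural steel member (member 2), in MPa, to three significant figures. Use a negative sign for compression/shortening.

A_1 = 739.8 mm².
A_2 = 210 mm².
Equal strain + equilibrium ⇒ each member carries load in proportion to AE: A₁E₁ = 78420000 N, A₂E₂ = 44100000 N, ΣAE = 122500000 N.
σ₂ = P·E₂/ΣAE = 55000·210000/122500000 = 94.27 MPa.

94.3 MPa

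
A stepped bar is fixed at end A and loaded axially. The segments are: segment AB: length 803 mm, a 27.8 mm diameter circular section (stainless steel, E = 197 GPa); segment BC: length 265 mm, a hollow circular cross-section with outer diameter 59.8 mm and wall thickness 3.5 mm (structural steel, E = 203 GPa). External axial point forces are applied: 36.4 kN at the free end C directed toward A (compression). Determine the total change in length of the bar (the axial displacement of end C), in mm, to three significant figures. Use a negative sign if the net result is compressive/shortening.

Internal axial forces (sectioning from the free end, tension +): N_BC = -36.4 kN, N_AB = -36.4 kN.
A_AB = 607 mm².
A_BC = 619.1 mm².
δ_AB = -36400·803/(607·197000) = -0.2444 mm
δ_BC = -36400·265/(619.1·203000) = -0.07676 mm
δ = Σδ_i = -0.3212 mm.

-0.321 mm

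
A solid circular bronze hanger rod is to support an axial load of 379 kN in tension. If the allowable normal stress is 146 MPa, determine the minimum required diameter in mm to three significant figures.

57.5 mm

Required area A ≥ P/σ_allow = 379000/146 = 2596 mm².
For a solid circular section, d ≥ √(4A/π) = 57.49 mm.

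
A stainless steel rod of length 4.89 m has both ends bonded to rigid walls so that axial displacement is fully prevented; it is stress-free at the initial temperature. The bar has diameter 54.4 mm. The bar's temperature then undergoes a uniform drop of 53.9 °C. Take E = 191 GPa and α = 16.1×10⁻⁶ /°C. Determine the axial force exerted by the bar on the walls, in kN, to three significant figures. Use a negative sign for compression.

385 kN

Free thermal expansion αLΔT = 16.1e-6 · 4890 · -53.9 = -4.243 mm.
The walls impose strain ε = −(-4.243)/4890 = 8.6779e-04; σ = Eε = 191000 · 8.6779e-04 = 165.7 MPa.
Wall reaction R = σ·A = 165.7·2324 = 385200 N = 385.2 kN.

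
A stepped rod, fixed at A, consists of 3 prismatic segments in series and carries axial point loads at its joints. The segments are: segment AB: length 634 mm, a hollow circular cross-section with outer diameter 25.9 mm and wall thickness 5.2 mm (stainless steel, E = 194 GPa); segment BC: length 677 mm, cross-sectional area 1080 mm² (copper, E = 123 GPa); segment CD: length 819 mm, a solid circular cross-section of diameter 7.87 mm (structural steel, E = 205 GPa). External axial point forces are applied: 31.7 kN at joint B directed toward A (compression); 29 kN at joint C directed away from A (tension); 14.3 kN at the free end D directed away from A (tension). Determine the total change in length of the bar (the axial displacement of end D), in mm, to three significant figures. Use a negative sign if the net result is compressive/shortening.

1.51 mm

Internal axial forces (sectioning from the free end, tension +): N_CD = 14.3 kN, N_BC = 43.3 kN, N_AB = 11.6 kN.
A_AB = 338.2 mm².
A_CD = 48.65 mm².
δ_AB = 11600·634/(338.2·194000) = 0.1121 mm
δ_BC = 43300·677/(1080·123000) = 0.2207 mm
δ_CD = 14300·819/(48.65·205000) = 1.174 mm
δ = Σδ_i = 1.507 mm.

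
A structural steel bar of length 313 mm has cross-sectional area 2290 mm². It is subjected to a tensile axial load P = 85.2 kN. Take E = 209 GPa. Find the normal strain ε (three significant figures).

1.78e-04

σ = N/A = 37.21 MPa; ε = σ/E = 37.21/209000 = 1.780e-04.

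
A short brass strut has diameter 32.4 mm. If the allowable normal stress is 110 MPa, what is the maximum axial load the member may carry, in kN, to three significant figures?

90.7 kN

A = 824.5 mm².
P_max = σ_allow · A = 110 · 824.5 = 90690 N = 90.69 kN.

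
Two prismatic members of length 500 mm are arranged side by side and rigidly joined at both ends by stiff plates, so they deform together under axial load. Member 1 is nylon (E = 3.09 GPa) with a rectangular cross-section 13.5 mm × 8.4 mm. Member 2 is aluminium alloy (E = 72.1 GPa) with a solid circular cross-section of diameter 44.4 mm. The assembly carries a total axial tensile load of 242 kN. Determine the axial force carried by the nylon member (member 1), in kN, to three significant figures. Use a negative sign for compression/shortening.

0.757 kN

A_1 = 113.4 mm².
A_2 = 1548 mm².
Equal strain + equilibrium ⇒ each member carries load in proportion to AE: A₁E₁ = 350400 N, A₂E₂ = 111600000 N, ΣAE = 112000000 N.
F₁ = P·A₁E₁/ΣAE = 242000·350400/112000000 = 757.2 N.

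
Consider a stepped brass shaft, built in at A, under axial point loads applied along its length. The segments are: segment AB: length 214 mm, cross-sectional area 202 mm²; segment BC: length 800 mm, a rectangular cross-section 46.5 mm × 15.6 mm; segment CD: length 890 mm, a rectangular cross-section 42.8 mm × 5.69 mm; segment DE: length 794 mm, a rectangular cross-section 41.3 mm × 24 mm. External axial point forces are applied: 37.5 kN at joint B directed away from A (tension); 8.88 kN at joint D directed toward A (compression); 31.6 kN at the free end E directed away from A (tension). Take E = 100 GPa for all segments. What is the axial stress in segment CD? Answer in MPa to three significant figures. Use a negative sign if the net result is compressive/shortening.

Internal axial forces (sectioning from the free end, tension +): N_DE = 31.6 kN, N_CD = 22.72 kN, N_BC = 22.72 kN, N_AB = 60.22 kN.
A_CD = 243.5 mm².
σ_CD = N_CD/A_CD = 22720/243.5 = 93.29 MPa.

93.3 MPa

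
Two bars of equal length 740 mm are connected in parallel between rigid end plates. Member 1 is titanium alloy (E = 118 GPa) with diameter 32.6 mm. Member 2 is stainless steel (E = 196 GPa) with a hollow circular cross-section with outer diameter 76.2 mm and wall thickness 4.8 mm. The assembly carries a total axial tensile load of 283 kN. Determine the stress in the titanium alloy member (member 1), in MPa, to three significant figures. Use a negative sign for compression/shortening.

A_1 = 834.7 mm².
A_2 = 1077 mm².
Equal strain + equilibrium ⇒ each member carries load in proportion to AE: A₁E₁ = 98490000 N, A₂E₂ = 211000000 N, ΣAE = 309500000 N.
σ₁ = P·E₁/ΣAE = 283000·118000/309500000 = 107.9 MPa.

108 MPa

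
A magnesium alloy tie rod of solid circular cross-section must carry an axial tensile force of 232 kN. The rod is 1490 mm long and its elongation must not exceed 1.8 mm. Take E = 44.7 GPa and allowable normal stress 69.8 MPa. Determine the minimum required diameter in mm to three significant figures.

74.0 mm

Required area A ≥ P/σ_allow = 232000/69.8 = 3324 mm².
For a solid circular section, d ≥ √(4A/π) = 65.05 mm.
Elongation limit: A ≥ PL/(Eδ_allow) = 232000·1490/(44700·1.8) = 4296 mm² ⇒ d ≥ 73.96 mm.
The elongation limit governs.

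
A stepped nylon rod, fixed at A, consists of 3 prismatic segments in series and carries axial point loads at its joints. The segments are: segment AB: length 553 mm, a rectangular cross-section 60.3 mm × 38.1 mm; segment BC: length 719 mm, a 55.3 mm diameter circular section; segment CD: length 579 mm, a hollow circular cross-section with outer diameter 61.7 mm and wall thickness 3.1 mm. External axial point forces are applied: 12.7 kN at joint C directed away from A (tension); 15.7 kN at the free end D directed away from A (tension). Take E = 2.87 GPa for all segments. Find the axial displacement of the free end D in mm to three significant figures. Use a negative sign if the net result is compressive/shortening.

Internal axial forces (sectioning from the free end, tension +): N_CD = 15.7 kN, N_BC = 28.4 kN, N_AB = 28.4 kN.
A_AB = 2297 mm².
A_BC = 2402 mm².
A_CD = 570.7 mm².
δ_AB = 28400·553/(2297·2870) = 2.382 mm
δ_BC = 28400·719/(2402·2870) = 2.962 mm
δ_CD = 15700·579/(570.7·2870) = 5.55 mm
δ = Σδ_i = 10.89 mm.

10.9 mm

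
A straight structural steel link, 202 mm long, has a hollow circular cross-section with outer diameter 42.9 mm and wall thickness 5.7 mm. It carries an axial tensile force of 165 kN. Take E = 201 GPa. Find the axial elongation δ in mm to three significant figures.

0.249 mm

A = 666.1 mm².
δ_mech = NL/(AE) = 165000·202/(666.1·201000) = 0.2489 mm.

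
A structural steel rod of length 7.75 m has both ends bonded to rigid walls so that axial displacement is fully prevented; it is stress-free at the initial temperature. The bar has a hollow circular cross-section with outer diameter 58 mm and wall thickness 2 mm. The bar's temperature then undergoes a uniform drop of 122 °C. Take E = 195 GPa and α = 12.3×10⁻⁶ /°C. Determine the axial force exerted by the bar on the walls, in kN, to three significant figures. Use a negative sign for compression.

Free thermal expansion αLΔT = 12.3e-6 · 7750 · -122 = -11.63 mm.
The walls impose strain ε = −(-11.63)/7750 = 1.5006e-03; σ = Eε = 195000 · 1.5006e-03 = 292.6 MPa.
Wall reaction R = σ·A = 292.6·351.9 = 103000 N = 103 kN.

103 kN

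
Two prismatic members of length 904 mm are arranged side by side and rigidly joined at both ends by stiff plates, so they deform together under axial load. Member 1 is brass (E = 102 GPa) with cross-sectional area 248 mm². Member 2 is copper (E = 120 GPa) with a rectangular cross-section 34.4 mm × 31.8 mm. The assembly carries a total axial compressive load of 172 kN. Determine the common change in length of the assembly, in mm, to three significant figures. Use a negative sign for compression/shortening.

-0.993 mm

A_2 = 1094 mm².
Equal strain + equilibrium ⇒ each member carries load in proportion to AE: A₁E₁ = 25300000 N, A₂E₂ = 131300000 N, ΣAE = 156600000 N.
δ = PL/ΣAE = -172000·904/156600000 = -0.9931 mm.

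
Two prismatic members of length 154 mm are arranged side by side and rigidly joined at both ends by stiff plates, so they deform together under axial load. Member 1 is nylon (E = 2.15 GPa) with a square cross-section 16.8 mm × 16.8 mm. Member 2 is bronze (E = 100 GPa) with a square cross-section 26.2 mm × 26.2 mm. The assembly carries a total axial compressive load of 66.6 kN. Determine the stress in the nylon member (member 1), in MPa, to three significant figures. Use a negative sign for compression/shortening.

A_1 = 282.2 mm².
A_2 = 686.4 mm².
Equal strain + equilibrium ⇒ each member carries load in proportion to AE: A₁E₁ = 606800 N, A₂E₂ = 68640000 N, ΣAE = 69250000 N.
σ₁ = P·E₁/ΣAE = -66600·2150/69250000 = -2.068 MPa.

-2.07 MPa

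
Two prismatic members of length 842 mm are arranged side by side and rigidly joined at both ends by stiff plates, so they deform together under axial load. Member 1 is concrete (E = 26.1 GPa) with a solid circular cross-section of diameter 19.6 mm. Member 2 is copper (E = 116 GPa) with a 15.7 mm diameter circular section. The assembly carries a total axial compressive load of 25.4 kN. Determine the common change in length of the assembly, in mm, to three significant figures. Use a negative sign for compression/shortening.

-0.705 mm

A_1 = 301.7 mm².
A_2 = 193.6 mm².
Equal strain + equilibrium ⇒ each member carries load in proportion to AE: A₁E₁ = 7875000 N, A₂E₂ = 22460000 N, ΣAE = 30330000 N.
δ = PL/ΣAE = -25400·842/30330000 = -0.7051 mm.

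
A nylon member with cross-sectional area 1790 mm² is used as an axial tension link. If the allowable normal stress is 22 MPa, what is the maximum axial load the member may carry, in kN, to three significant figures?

P_max = σ_allow · A = 22 · 1790 = 39380 N = 39.38 kN.

39.4 kN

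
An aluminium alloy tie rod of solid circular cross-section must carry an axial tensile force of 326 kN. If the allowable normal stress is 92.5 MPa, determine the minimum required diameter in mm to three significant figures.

Required area A ≥ P/σ_allow = 326000/92.5 = 3524 mm².
For a solid circular section, d ≥ √(4A/π) = 66.99 mm.

67.0 mm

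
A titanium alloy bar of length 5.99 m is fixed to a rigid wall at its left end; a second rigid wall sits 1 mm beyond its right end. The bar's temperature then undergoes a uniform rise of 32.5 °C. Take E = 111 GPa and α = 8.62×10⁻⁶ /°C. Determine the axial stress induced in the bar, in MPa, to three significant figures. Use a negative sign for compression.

Free thermal expansion αLΔT = 8.62e-6 · 5990 · 32.5 = 1.678 mm.
The walls engage after the gap closes; constrained expansion = 1.678 − 1 = 0.6781 mm.
The walls impose strain ε = −(0.6781)/5990 = -1.1321e-04; σ = Eε = 111000 · -1.1321e-04 = -12.57 MPa.

-12.6 MPa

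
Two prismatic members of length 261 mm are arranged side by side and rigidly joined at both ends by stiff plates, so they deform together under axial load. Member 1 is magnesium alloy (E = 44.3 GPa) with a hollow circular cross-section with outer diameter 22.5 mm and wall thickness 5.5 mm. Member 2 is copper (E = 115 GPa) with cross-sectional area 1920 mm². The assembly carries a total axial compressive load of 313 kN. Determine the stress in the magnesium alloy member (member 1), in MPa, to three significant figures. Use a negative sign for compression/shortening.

-59.3 MPa

A_1 = 293.7 mm².
Equal strain + equilibrium ⇒ each member carries load in proportion to AE: A₁E₁ = 13010000 N, A₂E₂ = 220800000 N, ΣAE = 233800000 N.
σ₁ = P·E₁/ΣAE = -313000·44300/233800000 = -59.3 MPa.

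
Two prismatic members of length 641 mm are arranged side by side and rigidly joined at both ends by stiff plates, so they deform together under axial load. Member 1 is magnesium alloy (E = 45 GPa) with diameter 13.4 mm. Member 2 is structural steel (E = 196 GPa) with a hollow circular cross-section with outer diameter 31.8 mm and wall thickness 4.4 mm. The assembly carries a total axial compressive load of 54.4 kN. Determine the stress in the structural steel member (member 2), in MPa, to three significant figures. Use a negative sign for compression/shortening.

A_1 = 141 mm².
A_2 = 378.8 mm².
Equal strain + equilibrium ⇒ each member carries load in proportion to AE: A₁E₁ = 6346000 N, A₂E₂ = 74240000 N, ΣAE = 80580000 N.
σ₂ = P·E₂/ΣAE = -54400·196000/80580000 = -132.3 MPa.

-132 MPa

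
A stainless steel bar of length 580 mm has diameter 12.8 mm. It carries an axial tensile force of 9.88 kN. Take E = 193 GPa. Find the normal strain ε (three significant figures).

3.98e-04

A = 128.7 mm².
σ = N/A = 76.78 MPa; ε = σ/E = 76.78/193000 = 3.978e-04.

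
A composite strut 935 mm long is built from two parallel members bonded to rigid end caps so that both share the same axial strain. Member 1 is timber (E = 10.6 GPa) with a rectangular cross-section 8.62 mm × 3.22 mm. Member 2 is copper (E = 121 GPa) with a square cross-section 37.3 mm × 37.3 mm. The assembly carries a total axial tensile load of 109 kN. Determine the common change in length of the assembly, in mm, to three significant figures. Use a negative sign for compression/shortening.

A_1 = 27.76 mm².
A_2 = 1391 mm².
Equal strain + equilibrium ⇒ each member carries load in proportion to AE: A₁E₁ = 294200 N, A₂E₂ = 168300000 N, ΣAE = 168600000 N.
δ = PL/ΣAE = 109000·935/168600000 = 0.6043 mm.

0.604 mm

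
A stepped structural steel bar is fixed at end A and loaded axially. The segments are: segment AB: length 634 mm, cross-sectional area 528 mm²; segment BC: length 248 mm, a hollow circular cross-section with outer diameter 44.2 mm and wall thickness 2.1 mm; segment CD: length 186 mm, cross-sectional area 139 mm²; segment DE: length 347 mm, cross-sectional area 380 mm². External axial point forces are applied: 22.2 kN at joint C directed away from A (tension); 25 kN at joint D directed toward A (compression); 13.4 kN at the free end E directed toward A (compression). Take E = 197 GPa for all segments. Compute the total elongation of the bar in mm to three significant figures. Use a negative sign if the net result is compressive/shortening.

-0.495 mm

Internal axial forces (sectioning from the free end, tension +): N_DE = -13.4 kN, N_CD = -38.4 kN, N_BC = -16.2 kN, N_AB = -16.2 kN.
A_BC = 277.7 mm².
δ_AB = -16200·634/(528·197000) = -0.09874 mm
δ_BC = -16200·248/(277.7·197000) = -0.07343 mm
δ_CD = -38400·186/(139·197000) = -0.2608 mm
δ_DE = -13400·347/(380·197000) = -0.06211 mm
δ = Σδ_i = -0.4951 mm.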